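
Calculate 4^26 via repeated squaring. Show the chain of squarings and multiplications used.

Computing 4^26 by squaring (build up from 4^1; each line after the first costs one multiplication):

4^1 = 4
4^2 = (4^1)^2 = 4^2 = 16
4^3 = 4 * 4^2 = 4 * 16 = 64
4^6 = (4^3)^2 = 64^2 = 4096
4^12 = (4^6)^2 = 4096^2 = 16777216
4^13 = 4 * 4^12 = 4 * 16777216 = 67108864
4^26 = (4^13)^2 = 67108864^2 = 4503599627370496

Result: 4503599627370496
Multiplications needed: 6 (6 lines after 4^1)

4^26 = 4503599627370496. Using exponentiation by squaring, this requires 6 multiplications. The key idea: if the exponent is even, square the half-power; if odd, multiply by the base once.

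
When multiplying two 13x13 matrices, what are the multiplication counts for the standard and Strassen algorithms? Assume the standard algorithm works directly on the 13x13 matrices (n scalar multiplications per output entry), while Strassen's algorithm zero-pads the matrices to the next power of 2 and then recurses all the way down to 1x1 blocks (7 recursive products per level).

Matrix multiplication for 13x13 matrices:

Strassen's algorithm requires power-of-2 dimensions. Pad 13x13 to 16x16 (next power of 2).

Standard algorithm: 13^3 = 2197 multiplications
Strassen's algorithm: 7^(log2(16)) = 7^4 = 2401 multiplications
Difference: 2197 - 2401 = -204 (Strassen uses MORE here due to padding overhead — for small or just-over-power-of-2 n, padding can outweigh the per-level savings)

Standard: 2197 multiplications (13^3). Strassen: 2401 multiplications (7^4, after padding to 16x16). Strassen reduces 8 recursive multiplications to 7 at each level.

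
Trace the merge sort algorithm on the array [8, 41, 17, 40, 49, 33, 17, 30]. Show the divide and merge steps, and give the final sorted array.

Merge sort trace:

Split: [8, 41, 17, 40, 49, 33, 17, 30] -> [8, 41, 17, 40] and [49, 33, 17, 30]
  Split: [8, 41, 17, 40] -> [8, 41] and [17, 40]
    Split: [8, 41] -> [8] and [41]
    Merge: [8] + [41] -> [8, 41]
    Split: [17, 40] -> [17] and [40]
    Merge: [17] + [40] -> [17, 40]
  Merge: [8, 41] + [17, 40] -> [8, 17, 40, 41]
  Split: [49, 33, 17, 30] -> [49, 33] and [17, 30]
    Split: [49, 33] -> [49] and [33]
    Merge: [49] + [33] -> [33, 49]
    Split: [17, 30] -> [17] and [30]
    Merge: [17] + [30] -> [17, 30]
  Merge: [33, 49] + [17, 30] -> [17, 30, 33, 49]
Merge: [8, 17, 40, 41] + [17, 30, 33, 49] -> [8, 17, 17, 30, 33, 40, 41, 49]

Final sorted array: [8, 17, 17, 30, 33, 40, 41, 49]

The merge sort proceeds by recursively splitting the array and merging sorted halves.
After all merges, the sorted array is [8, 17, 17, 30, 33, 40, 41, 49].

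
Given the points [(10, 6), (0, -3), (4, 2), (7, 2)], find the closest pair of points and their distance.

Computing all pairwise distances among 4 points:

d((10, 6), (0, -3)) = 13.4536
d((10, 6), (4, 2)) = 7.2111
d((10, 6), (7, 2)) = 5.0
d((0, -3), (4, 2)) = 6.4031
d((0, -3), (7, 2)) = 8.6023
d((4, 2), (7, 2)) = 3.0 <-- minimum

Closest pair: (4, 2) and (7, 2) with distance 3.0

The closest pair is (4, 2) and (7, 2) with Euclidean distance 3.0. For 4 points, brute-force pairwise comparison is shown above. For large n, the divide-and-conquer algorithm (sort by x, recurse on halves, check the dividing strip) achieves O(n log n).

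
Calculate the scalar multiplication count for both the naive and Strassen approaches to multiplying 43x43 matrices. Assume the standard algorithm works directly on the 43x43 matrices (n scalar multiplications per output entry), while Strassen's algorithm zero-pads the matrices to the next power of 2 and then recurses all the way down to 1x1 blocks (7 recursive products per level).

Matrix multiplication for 43x43 matrices:

Strassen's algorithm requires power-of-2 dimensions. Pad 43x43 to 64x64 (next power of 2).

Standard algorithm: 43^3 = 79507 multiplications
Strassen's algorithm: 7^(log2(64)) = 7^6 = 117649 multiplications
Difference: 79507 - 117649 = -38142 (Strassen uses MORE here due to padding overhead — for small or just-over-power-of-2 n, padding can outweigh the per-level savings)

Standard: 79507 multiplications (43^3). Strassen: 117649 multiplications (7^6, after padding to 64x64). Strassen reduces 8 recursive multiplications to 7 at each level.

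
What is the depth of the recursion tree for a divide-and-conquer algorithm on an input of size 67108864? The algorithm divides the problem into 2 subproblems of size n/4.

For divide and conquer with division factor 4:

Problem sizes at each level:
Level 0: 67108864
Level 1: 16777216
Level 2: 4194304
Level 3: 1048576
Level 4: 262144
Level 5: 65536
Level 6: 16384
Level 7: 4096
Level 8: 1024
Level 9: 256
Level 10: 64
Level 11: 16
Level 12: 4
Level 13: 1

The root is level 0 and the size-1 base case is level 13 (the tree spans levels 0 through 13, i.e. 14 levels counting the root), so the depth is the number of divisions: log_4(67108864) = 13

The recursion tree depth is log_4(67108864) = 13. At each level, the problem size is divided by 4, so it takes 13 divisions to reduce to a base case of size 1. The algorithm makes 2 recursive calls at each level.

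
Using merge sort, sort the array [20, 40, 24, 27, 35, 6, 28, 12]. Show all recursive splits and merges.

Merge sort trace:

Split: [20, 40, 24, 27, 35, 6, 28, 12] -> [20, 40, 24, 27] and [35, 6, 28, 12]
  Split: [20, 40, 24, 27] -> [20, 40] and [24, 27]
    Split: [20, 40] -> [20] and [40]
    Merge: [20] + [40] -> [20, 40]
    Split: [24, 27] -> [24] and [27]
    Merge: [24] + [27] -> [24, 27]
  Merge: [20, 40] + [24, 27] -> [20, 24, 27, 40]
  Split: [35, 6, 28, 12] -> [35, 6] and [28, 12]
    Split: [35, 6] -> [35] and [6]
    Merge: [35] + [6] -> [6, 35]
    Split: [28, 12] -> [28] and [12]
    Merge: [28] + [12] -> [12, 28]
  Merge: [6, 35] + [12, 28] -> [6, 12, 28, 35]
Merge: [20, 24, 27, 40] + [6, 12, 28, 35] -> [6, 12, 20, 24, 27, 28, 35, 40]

Final sorted array: [6, 12, 20, 24, 27, 28, 35, 40]

The merge sort proceeds by recursively splitting the array and merging sorted halves.
After all merges, the sorted array is [6, 12, 20, 24, 27, 28, 35, 40].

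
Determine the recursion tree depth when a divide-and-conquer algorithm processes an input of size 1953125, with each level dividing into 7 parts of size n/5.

For divide and conquer with division factor 5:

Problem sizes at each level:
Level 0: 1953125
Level 1: 390625
Level 2: 78125
Level 3: 15625
Level 4: 3125
Level 5: 625
Level 6: 125
Level 7: 25
Level 8: 5
Level 9: 1

The root is level 0 and the size-1 base case is level 9 (the tree spans levels 0 through 9, i.e. 10 levels counting the root), so the depth is the number of divisions: log_5(1953125) = 9

The recursion tree depth is log_5(1953125) = 9. At each level, the problem size is divided by 5, so it takes 9 divisions to reduce to a base case of size 1. The algorithm makes 7 recursive calls at each level.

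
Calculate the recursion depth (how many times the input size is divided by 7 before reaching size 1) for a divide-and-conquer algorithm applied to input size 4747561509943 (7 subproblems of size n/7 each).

For divide and conquer with division factor 7:

Problem sizes at each level:
Level 0: 4747561509943
Level 1: 678223072849
Level 2: 96889010407
Level 3: 13841287201
Level 4: 1977326743
Level 5: 282475249
Level 6: 40353607
Level 7: 5764801
Level 8: 823543
Level 9: 117649
Level 10: 16807
Level 11: 2401
Level 12: 343
Level 13: 49
Level 14: 7
Level 15: 1

The root is level 0 and the size-1 base case is level 15 (the tree spans levels 0 through 15, i.e. 16 levels counting the root), so the depth is the number of divisions: log_7(4747561509943) = 15

The recursion tree depth is log_7(4747561509943) = 15. At each level, the problem size is divided by 7, so it takes 15 divisions to reduce to a base case of size 1. The algorithm makes 7 recursive calls at each level.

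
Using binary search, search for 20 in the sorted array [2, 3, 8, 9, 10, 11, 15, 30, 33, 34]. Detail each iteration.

Binary search for 20 in [2, 3, 8, 9, 10, 11, 15, 30, 33, 34]:

lo=0, hi=9, mid=4, arr[mid]=10 -> 10 < 20, search right half
lo=5, hi=9, mid=7, arr[mid]=30 -> 30 > 20, search left half
lo=5, hi=6, mid=5, arr[mid]=11 -> 11 < 20, search right half
lo=6, hi=6, mid=6, arr[mid]=15 -> 15 < 20, search right half
lo=7 > hi=6, target 20 not found

Binary search determines that 20 is not in the array after 4 comparisons. The search space was exhausted without finding the target.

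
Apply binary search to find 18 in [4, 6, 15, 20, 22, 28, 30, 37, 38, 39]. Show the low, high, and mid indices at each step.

Binary search for 18 in [4, 6, 15, 20, 22, 28, 30, 37, 38, 39]:

lo=0, hi=9, mid=4, arr[mid]=22 -> 22 > 18, search left half
lo=0, hi=3, mid=1, arr[mid]=6 -> 6 < 18, search right half
lo=2, hi=3, mid=2, arr[mid]=15 -> 15 < 18, search right half
lo=3, hi=3, mid=3, arr[mid]=20 -> 20 > 18, search left half
lo=3 > hi=2, target 18 not found

Binary search determines that 18 is not in the array after 4 comparisons. The search space was exhausted without finding the target.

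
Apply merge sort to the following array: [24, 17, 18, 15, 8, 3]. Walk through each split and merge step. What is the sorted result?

Merge sort trace:

Split: [24, 17, 18, 15, 8, 3] -> [24, 17, 18] and [15, 8, 3]
  Split: [24, 17, 18] -> [24] and [17, 18]
    Split: [17, 18] -> [17] and [18]
    Merge: [17] + [18] -> [17, 18]
  Merge: [24] + [17, 18] -> [17, 18, 24]
  Split: [15, 8, 3] -> [15] and [8, 3]
    Split: [8, 3] -> [8] and [3]
    Merge: [8] + [3] -> [3, 8]
  Merge: [15] + [3, 8] -> [3, 8, 15]
Merge: [17, 18, 24] + [3, 8, 15] -> [3, 8, 15, 17, 18, 24]

Final sorted array: [3, 8, 15, 17, 18, 24]

The merge sort proceeds by recursively splitting the array and merging sorted halves.
After all merges, the sorted array is [3, 8, 15, 17, 18, 24].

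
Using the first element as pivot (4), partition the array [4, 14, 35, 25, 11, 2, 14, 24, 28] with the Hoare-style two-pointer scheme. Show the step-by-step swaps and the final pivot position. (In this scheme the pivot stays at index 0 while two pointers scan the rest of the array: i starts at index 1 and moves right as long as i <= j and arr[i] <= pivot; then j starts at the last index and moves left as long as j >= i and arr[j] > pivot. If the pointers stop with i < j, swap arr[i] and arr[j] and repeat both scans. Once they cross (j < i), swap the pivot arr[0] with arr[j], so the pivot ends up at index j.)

Hoare-style two-pointer partition with pivot = 4:

Initial array: [4, 14, 35, 25, 11, 2, 14, 24, 28]

Pointers start at i = 1, j = 8.
i stops at index 1 (arr[1]=14 > 4), j stops at index 5 (arr[5]=2 <= 4): swap arr[1] and arr[5], array becomes [4, 2, 35, 25, 11, 14, 14, 24, 28]
i ends at 2, j ends at 1: the pointers have crossed (j < i), so scanning stops.

Swap pivot arr[0] with arr[1] to place pivot at position 1: [2, 4, 35, 25, 11, 14, 14, 24, 28]
Pivot position: 1

After partitioning with pivot 4, the array becomes [2, 4, 35, 25, 11, 14, 14, 24, 28]. The pivot is placed at index 1. All elements to the left of the pivot are <= 4, and all elements to the right are > 4.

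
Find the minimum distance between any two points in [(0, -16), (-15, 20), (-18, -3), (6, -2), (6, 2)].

Computing all pairwise distances among 5 points:

d((0, -16), (-15, 20)) = 39.0
d((0, -16), (-18, -3)) = 22.2036
d((0, -16), (6, -2)) = 15.2315
d((0, -16), (6, 2)) = 18.9737
d((-15, 20), (-18, -3)) = 23.1948
d((-15, 20), (6, -2)) = 30.4138
d((-15, 20), (6, 2)) = 27.6586
d((-18, -3), (6, -2)) = 24.0208
d((-18, -3), (6, 2)) = 24.5153
d((6, -2), (6, 2)) = 4.0 <-- minimum

Closest pair: (6, -2) and (6, 2) with distance 4.0

The closest pair is (6, -2) and (6, 2) with Euclidean distance 4.0. For 5 points, brute-force pairwise comparison is shown above. For large n, the divide-and-conquer algorithm (sort by x, recurse on halves, check the dividing strip) achieves O(n log n).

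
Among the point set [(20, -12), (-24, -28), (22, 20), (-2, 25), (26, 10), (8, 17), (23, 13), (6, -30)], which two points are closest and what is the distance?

Computing all pairwise distances among 8 points:

d((20, -12), (-24, -28)) = 46.8188
d((20, -12), (22, 20)) = 32.0624
d((20, -12), (-2, 25)) = 43.0465
d((20, -12), (26, 10)) = 22.8035
d((20, -12), (8, 17)) = 31.3847
d((20, -12), (23, 13)) = 25.1794
d((20, -12), (6, -30)) = 22.8035
d((-24, -28), (22, 20)) = 66.4831
d((-24, -28), (-2, 25)) = 57.3847
d((-24, -28), (26, 10)) = 62.8013
d((-24, -28), (8, 17)) = 55.2178
d((-24, -28), (23, 13)) = 62.3699
d((-24, -28), (6, -30)) = 30.0666
d((22, 20), (-2, 25)) = 24.5153
d((22, 20), (26, 10)) = 10.7703
d((22, 20), (8, 17)) = 14.3178
d((22, 20), (23, 13)) = 7.0711
d((22, 20), (6, -30)) = 52.4976
d((-2, 25), (26, 10)) = 31.7648
d((-2, 25), (8, 17)) = 12.8062
d((-2, 25), (23, 13)) = 27.7308
d((-2, 25), (6, -30)) = 55.5788
d((26, 10), (8, 17)) = 19.3132
d((26, 10), (23, 13)) = 4.2426 <-- minimum
d((26, 10), (6, -30)) = 44.7214
d((8, 17), (23, 13)) = 15.5242
d((8, 17), (6, -30)) = 47.0425
d((23, 13), (6, -30)) = 46.2385

Closest pair: (26, 10) and (23, 13) with distance 4.2426

The closest pair is (26, 10) and (23, 13) with Euclidean distance 4.2426. For 8 points, brute-force pairwise comparison is shown above. For large n, the divide-and-conquer algorithm (sort by x, recurse on halves, check the dividing strip) achieves O(n log n).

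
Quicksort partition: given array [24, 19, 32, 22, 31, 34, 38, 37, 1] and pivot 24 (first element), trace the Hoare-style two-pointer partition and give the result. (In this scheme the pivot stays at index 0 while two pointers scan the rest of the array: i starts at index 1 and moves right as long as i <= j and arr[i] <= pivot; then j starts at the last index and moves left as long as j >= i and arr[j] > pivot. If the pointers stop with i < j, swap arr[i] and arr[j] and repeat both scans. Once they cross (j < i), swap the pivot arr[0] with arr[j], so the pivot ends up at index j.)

Hoare-style two-pointer partition with pivot = 24:

Initial array: [24, 19, 32, 22, 31, 34, 38, 37, 1]

Pointers start at i = 1, j = 8.
i stops at index 2 (arr[2]=32 > 24), j stops at index 8 (arr[8]=1 <= 24): swap arr[2] and arr[8], array becomes [24, 19, 1, 22, 31, 34, 38, 37, 32]
i ends at 4, j ends at 3: the pointers have crossed (j < i), so scanning stops.

Swap pivot arr[0] with arr[3] to place pivot at position 3: [22, 19, 1, 24, 31, 34, 38, 37, 32]
Pivot position: 3

After partitioning with pivot 24, the array becomes [22, 19, 1, 24, 31, 34, 38, 37, 32]. The pivot is placed at index 3. All elements to the left of the pivot are <= 24, and all elements to the right are > 24.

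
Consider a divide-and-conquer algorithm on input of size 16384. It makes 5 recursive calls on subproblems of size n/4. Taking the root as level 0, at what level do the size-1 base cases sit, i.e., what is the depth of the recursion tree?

For divide and conquer with division factor 4:

Problem sizes at each level:
Level 0: 16384
Level 1: 4096
Level 2: 1024
Level 3: 256
Level 4: 64
Level 5: 16
Level 6: 4
Level 7: 1

The root is level 0 and the size-1 base case is level 7 (the tree spans levels 0 through 7, i.e. 8 levels counting the root), so the depth is the number of divisions: log_4(16384) = 7

The recursion tree depth is log_4(16384) = 7. At each level, the problem size is divided by 4, so it takes 7 divisions to reduce to a base case of size 1. The algorithm makes 5 recursive calls at each level.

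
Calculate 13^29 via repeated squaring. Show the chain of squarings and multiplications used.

Computing 13^29 by squaring (build up from 13^1; each line after the first costs one multiplication):

13^1 = 13
13^2 = (13^1)^2 = 13^2 = 169
13^3 = 13 * 13^2 = 13 * 169 = 2197
13^6 = (13^3)^2 = 2197^2 = 4826809
13^7 = 13 * 13^6 = 13 * 4826809 = 62748517
13^14 = (13^7)^2 = 62748517^2 = 3937376385699289
13^28 = (13^14)^2 = 3937376385699289^2 = 15502932802662396215269535105521
13^29 = 13 * 13^28 = 13 * 15502932802662396215269535105521 = 201538126434611150798503956371773

Result: 201538126434611150798503956371773
Multiplications needed: 7 (7 lines after 13^1)

13^29 = 201538126434611150798503956371773. Using exponentiation by squaring, this requires 7 multiplications. The key idea: if the exponent is even, square the half-power; if odd, multiply by the base once.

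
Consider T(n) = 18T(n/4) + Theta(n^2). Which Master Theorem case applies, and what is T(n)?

Master Theorem for T(n) = 18T(n/4) + O(n^2):

a = 18, b = 4, c = 2
log_b(a) = log_4(18) = 2.0850

Case 1: c = 2 < log_4(18) = 2.0850
T(n) = O(n^(log_4 18))

For T(n) = 18T(n/4) + O(n^2): log_4(18) = 2.0850. This is Case 1 of the Master Theorem (c < log_b(a), work dominated by leaves), giving O(n^(log_4 18)).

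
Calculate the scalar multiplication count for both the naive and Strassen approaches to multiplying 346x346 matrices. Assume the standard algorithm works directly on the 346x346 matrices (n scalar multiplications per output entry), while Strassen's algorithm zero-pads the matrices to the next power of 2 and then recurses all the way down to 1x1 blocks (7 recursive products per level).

Matrix multiplication for 346x346 matrices:

Strassen's algorithm requires power-of-2 dimensions. Pad 346x346 to 512x512 (next power of 2).

Standard algorithm: 346^3 = 41421736 multiplications
Strassen's algorithm: 7^(log2(512)) = 7^9 = 40353607 multiplications
Savings: 41421736 - 40353607 = 1068129 multiplications

Standard: 41421736 multiplications (346^3). Strassen: 40353607 multiplications (7^9, after padding to 512x512). Strassen reduces 8 recursive multiplications to 7 at each level.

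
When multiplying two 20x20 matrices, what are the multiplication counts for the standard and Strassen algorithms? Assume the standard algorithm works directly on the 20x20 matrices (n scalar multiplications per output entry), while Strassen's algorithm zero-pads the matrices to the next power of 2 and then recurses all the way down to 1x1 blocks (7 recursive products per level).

Matrix multiplication for 20x20 matrices:

Strassen's algorithm requires power-of-2 dimensions. Pad 20x20 to 32x32 (next power of 2).

Standard algorithm: 20^3 = 8000 multiplications
Strassen's algorithm: 7^(log2(32)) = 7^5 = 16807 multiplications
Difference: 8000 - 16807 = -8807 (Strassen uses MORE here due to padding overhead — for small or just-over-power-of-2 n, padding can outweigh the per-level savings)

Standard: 8000 multiplications (20^3). Strassen: 16807 multiplications (7^5, after padding to 32x32). Strassen reduces 8 recursive multiplications to 7 at each level.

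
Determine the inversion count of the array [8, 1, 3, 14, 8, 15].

Finding inversions in [8, 1, 3, 14, 8, 15]:

(0, 1): arr[0]=8 > arr[1]=1
(0, 2): arr[0]=8 > arr[2]=3
(3, 4): arr[3]=14 > arr[4]=8

Total inversions: 3

The array has 3 inversion(s): (0,1), (0,2), (3,4). Each pair (i,j) satisfies i < j and arr[i] > arr[j].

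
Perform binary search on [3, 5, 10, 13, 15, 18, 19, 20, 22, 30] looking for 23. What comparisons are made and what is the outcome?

Binary search for 23 in [3, 5, 10, 13, 15, 18, 19, 20, 22, 30]:

lo=0, hi=9, mid=4, arr[mid]=15 -> 15 < 23, search right half
lo=5, hi=9, mid=7, arr[mid]=20 -> 20 < 23, search right half
lo=8, hi=9, mid=8, arr[mid]=22 -> 22 < 23, search right half
lo=9, hi=9, mid=9, arr[mid]=30 -> 30 > 23, search left half
lo=9 > hi=8, target 23 not found

Binary search determines that 23 is not in the array after 4 comparisons. The search space was exhausted without finding the target.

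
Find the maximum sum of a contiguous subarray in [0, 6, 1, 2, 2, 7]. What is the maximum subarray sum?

Using Kadane's algorithm on [0, 6, 1, 2, 2, 7]:

Scanning through the array:
Position 1 (value 6): max_ending_here = 6, max_so_far = 6
Position 2 (value 1): max_ending_here = 7, max_so_far = 7
Position 3 (value 2): max_ending_here = 9, max_so_far = 9
Position 4 (value 2): max_ending_here = 11, max_so_far = 11
Position 5 (value 7): max_ending_here = 18, max_so_far = 18

Maximum subarray: [0, 6, 1, 2, 2, 7]
Maximum sum: 18

The maximum subarray is [0, 6, 1, 2, 2, 7] with sum 18. This subarray runs from index 0 to index 5.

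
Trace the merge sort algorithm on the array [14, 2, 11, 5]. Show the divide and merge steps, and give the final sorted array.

Merge sort trace:

Split: [14, 2, 11, 5] -> [14, 2] and [11, 5]
  Split: [14, 2] -> [14] and [2]
  Merge: [14] + [2] -> [2, 14]
  Split: [11, 5] -> [11] and [5]
  Merge: [11] + [5] -> [5, 11]
Merge: [2, 14] + [5, 11] -> [2, 5, 11, 14]

Final sorted array: [2, 5, 11, 14]

The merge sort proceeds by recursively splitting the array and merging sorted halves.
After all merges, the sorted array is [2, 5, 11, 14].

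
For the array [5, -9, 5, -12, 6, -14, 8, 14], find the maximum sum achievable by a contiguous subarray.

Using Kadane's algorithm on [5, -9, 5, -12, 6, -14, 8, 14]:

Scanning through the array:
Position 1 (value -9): max_ending_here = -4, max_so_far = 5
Position 2 (value 5): max_ending_here = 5, max_so_far = 5
Position 3 (value -12): max_ending_here = -7, max_so_far = 5
Position 4 (value 6): max_ending_here = 6, max_so_far = 6
Position 5 (value -14): max_ending_here = -8, max_so_far = 6
Position 6 (value 8): max_ending_here = 8, max_so_far = 8
Position 7 (value 14): max_ending_here = 22, max_so_far = 22

Maximum subarray: [8, 14]
Maximum sum: 22

The maximum subarray is [8, 14] with sum 22. This subarray runs from index 6 to index 7.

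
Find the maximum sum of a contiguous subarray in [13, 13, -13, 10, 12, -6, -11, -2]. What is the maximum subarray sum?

Using Kadane's algorithm on [13, 13, -13, 10, 12, -6, -11, -2]:

Scanning through the array:
Position 1 (value 13): max_ending_here = 26, max_so_far = 26
Position 2 (value -13): max_ending_here = 13, max_so_far = 26
Position 3 (value 10): max_ending_here = 23, max_so_far = 26
Position 4 (value 12): max_ending_here = 35, max_so_far = 35
Position 5 (value -6): max_ending_here = 29, max_so_far = 35
Position 6 (value -11): max_ending_here = 18, max_so_far = 35
Position 7 (value -2): max_ending_here = 16, max_so_far = 35

Maximum subarray: [13, 13, -13, 10, 12]
Maximum sum: 35

The maximum subarray is [13, 13, -13, 10, 12] with sum 35. This subarray runs from index 0 to index 4.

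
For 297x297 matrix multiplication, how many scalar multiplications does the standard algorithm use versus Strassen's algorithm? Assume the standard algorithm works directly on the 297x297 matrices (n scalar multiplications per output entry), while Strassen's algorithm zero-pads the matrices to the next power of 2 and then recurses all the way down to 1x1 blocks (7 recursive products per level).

Matrix multiplication for 297x297 matrices:

Strassen's algorithm requires power-of-2 dimensions. Pad 297x297 to 512x512 (next power of 2).

Standard algorithm: 297^3 = 26198073 multiplications
Strassen's algorithm: 7^(log2(512)) = 7^9 = 40353607 multiplications
Difference: 26198073 - 40353607 = -14155534 (Strassen uses MORE here due to padding overhead — for small or just-over-power-of-2 n, padding can outweigh the per-level savings)

Standard: 26198073 multiplications (297^3). Strassen: 40353607 multiplications (7^9, after padding to 512x512). Strassen reduces 8 recursive multiplications to 7 at each level.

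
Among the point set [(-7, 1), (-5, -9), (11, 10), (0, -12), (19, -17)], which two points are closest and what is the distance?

Computing all pairwise distances among 5 points:

d((-7, 1), (-5, -9)) = 10.198
d((-7, 1), (11, 10)) = 20.1246
d((-7, 1), (0, -12)) = 14.7648
d((-7, 1), (19, -17)) = 31.6228
d((-5, -9), (11, 10)) = 24.8395
d((-5, -9), (0, -12)) = 5.831 <-- minimum
d((-5, -9), (19, -17)) = 25.2982
d((11, 10), (0, -12)) = 24.5967
d((11, 10), (19, -17)) = 28.1603
d((0, -12), (19, -17)) = 19.6469

Closest pair: (-5, -9) and (0, -12) with distance 5.831

The closest pair is (-5, -9) and (0, -12) with Euclidean distance 5.831. For 5 points, brute-force pairwise comparison is shown above. For large n, the divide-and-conquer algorithm (sort by x, recurse on halves, check the dividing strip) achieves O(n log n).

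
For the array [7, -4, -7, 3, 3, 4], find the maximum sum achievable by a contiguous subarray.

Using Kadane's algorithm on [7, -4, -7, 3, 3, 4]:

Scanning through the array:
Position 1 (value -4): max_ending_here = 3, max_so_far = 7
Position 2 (value -7): max_ending_here = -4, max_so_far = 7
Position 3 (value 3): max_ending_here = 3, max_so_far = 7
Position 4 (value 3): max_ending_here = 6, max_so_far = 7
Position 5 (value 4): max_ending_here = 10, max_so_far = 10

Maximum subarray: [3, 3, 4]
Maximum sum: 10

The maximum subarray is [3, 3, 4] with sum 10. This subarray runs from index 3 to index 5.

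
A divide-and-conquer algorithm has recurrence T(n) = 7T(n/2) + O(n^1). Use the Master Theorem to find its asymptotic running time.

Master Theorem for T(n) = 7T(n/2) + O(n^1):

a = 7, b = 2, c = 1
log_b(a) = log_2(7) = 2.8074

Case 1: c = 1 < log_2(7) = 2.8074
T(n) = O(n^(log_2 7))

For T(n) = 7T(n/2) + O(n^1): log_2(7) = 2.8074. This is Case 1 of the Master Theorem (c < log_b(a), work dominated by leaves), giving O(n^(log_2 7)).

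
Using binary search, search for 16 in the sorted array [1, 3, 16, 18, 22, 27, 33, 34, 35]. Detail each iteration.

Binary search for 16 in [1, 3, 16, 18, 22, 27, 33, 34, 35]:

lo=0, hi=8, mid=4, arr[mid]=22 -> 22 > 16, search left half
lo=0, hi=3, mid=1, arr[mid]=3 -> 3 < 16, search right half
lo=2, hi=3, mid=2, arr[mid]=16 -> Found target at index 2!

Binary search finds 16 at index 2 after 3 comparisons. The search repeatedly halves the search space by comparing with the middle element.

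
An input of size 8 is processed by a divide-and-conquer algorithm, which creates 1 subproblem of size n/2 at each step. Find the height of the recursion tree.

For divide and conquer with division factor 2:

Problem sizes at each level:
Level 0: 8
Level 1: 4
Level 2: 2
Level 3: 1

The root is level 0 and the size-1 base case is level 3 (the tree spans levels 0 through 3, i.e. 4 levels counting the root), so the depth is the number of divisions: log_2(8) = 3

The recursion tree depth is log_2(8) = 3. At each level, the problem size is divided by 2, so it takes 3 divisions to reduce to a base case of size 1. The algorithm makes 1 recursive call at each level.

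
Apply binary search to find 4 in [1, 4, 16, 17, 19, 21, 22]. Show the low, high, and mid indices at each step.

Binary search for 4 in [1, 4, 16, 17, 19, 21, 22]:

lo=0, hi=6, mid=3, arr[mid]=17 -> 17 > 4, search left half
lo=0, hi=2, mid=1, arr[mid]=4 -> Found target at index 1!

Binary search finds 4 at index 1 after 2 comparisons. The search repeatedly halves the search space by comparing with the middle element.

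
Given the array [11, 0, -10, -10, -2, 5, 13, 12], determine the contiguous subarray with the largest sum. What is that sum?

Using Kadane's algorithm on [11, 0, -10, -10, -2, 5, 13, 12]:

Scanning through the array:
Position 1 (value 0): max_ending_here = 11, max_so_far = 11
Position 2 (value -10): max_ending_here = 1, max_so_far = 11
Position 3 (value -10): max_ending_here = -9, max_so_far = 11
Position 4 (value -2): max_ending_here = -2, max_so_far = 11
Position 5 (value 5): max_ending_here = 5, max_so_far = 11
Position 6 (value 13): max_ending_here = 18, max_so_far = 18
Position 7 (value 12): max_ending_here = 30, max_so_far = 30

Maximum subarray: [5, 13, 12]
Maximum sum: 30

The maximum subarray is [5, 13, 12] with sum 30. This subarray runs from index 5 to index 7.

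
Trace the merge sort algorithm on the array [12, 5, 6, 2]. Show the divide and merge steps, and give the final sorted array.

Merge sort trace:

Split: [12, 5, 6, 2] -> [12, 5] and [6, 2]
  Split: [12, 5] -> [12] and [5]
  Merge: [12] + [5] -> [5, 12]
  Split: [6, 2] -> [6] and [2]
  Merge: [6] + [2] -> [2, 6]
Merge: [5, 12] + [2, 6] -> [2, 5, 6, 12]

Final sorted array: [2, 5, 6, 12]

The merge sort proceeds by recursively splitting the array and merging sorted halves.
After all merges, the sorted array is [2, 5, 6, 12].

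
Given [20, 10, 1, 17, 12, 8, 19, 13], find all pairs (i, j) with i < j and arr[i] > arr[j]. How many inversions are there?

Finding inversions in [20, 10, 1, 17, 12, 8, 19, 13]:

(0, 1): arr[0]=20 > arr[1]=10
(0, 2): arr[0]=20 > arr[2]=1
(0, 3): arr[0]=20 > arr[3]=17
(0, 4): arr[0]=20 > arr[4]=12
(0, 5): arr[0]=20 > arr[5]=8
(0, 6): arr[0]=20 > arr[6]=19
(0, 7): arr[0]=20 > arr[7]=13
(1, 2): arr[1]=10 > arr[2]=1
(1, 5): arr[1]=10 > arr[5]=8
(3, 4): arr[3]=17 > arr[4]=12
(3, 5): arr[3]=17 > arr[5]=8
(3, 7): arr[3]=17 > arr[7]=13
(4, 5): arr[4]=12 > arr[5]=8
(6, 7): arr[6]=19 > arr[7]=13

Total inversions: 14

The array has 14 inversion(s): (0,1), (0,2), (0,3), (0,4), (0,5), (0,6), (0,7), (1,2), (1,5), (3,4), (3,5), (3,7), (4,5), (6,7). Each pair (i,j) satisfies i < j and arr[i] > arr[j].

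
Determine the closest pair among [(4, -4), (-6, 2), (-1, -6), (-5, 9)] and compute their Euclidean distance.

Computing all pairwise distances among 4 points:

d((4, -4), (-6, 2)) = 11.6619
d((4, -4), (-1, -6)) = 5.3852 <-- minimum
d((4, -4), (-5, 9)) = 15.8114
d((-6, 2), (-1, -6)) = 9.434
d((-6, 2), (-5, 9)) = 7.0711
d((-1, -6), (-5, 9)) = 15.5242

Closest pair: (4, -4) and (-1, -6) with distance 5.3852

The closest pair is (4, -4) and (-1, -6) with Euclidean distance 5.3852. For 4 points, brute-force pairwise comparison is shown above. For large n, the divide-and-conquer algorithm (sort by x, recurse on halves, check the dividing strip) achieves O(n log n).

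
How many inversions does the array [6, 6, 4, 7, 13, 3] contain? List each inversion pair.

Finding inversions in [6, 6, 4, 7, 13, 3]:

(0, 2): arr[0]=6 > arr[2]=4
(0, 5): arr[0]=6 > arr[5]=3
(1, 2): arr[1]=6 > arr[2]=4
(1, 5): arr[1]=6 > arr[5]=3
(2, 5): arr[2]=4 > arr[5]=3
(3, 5): arr[3]=7 > arr[5]=3
(4, 5): arr[4]=13 > arr[5]=3

Total inversions: 7

The array has 7 inversion(s): (0,2), (0,5), (1,2), (1,5), (2,5), (3,5), (4,5). Each pair (i,j) satisfies i < j and arr[i] > arr[j].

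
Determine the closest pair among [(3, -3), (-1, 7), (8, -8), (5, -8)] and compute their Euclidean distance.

Computing all pairwise distances among 4 points:

d((3, -3), (-1, 7)) = 10.7703
d((3, -3), (8, -8)) = 7.0711
d((3, -3), (5, -8)) = 5.3852
d((-1, 7), (8, -8)) = 17.4929
d((-1, 7), (5, -8)) = 16.1555
d((8, -8), (5, -8)) = 3.0 <-- minimum

Closest pair: (8, -8) and (5, -8) with distance 3.0

The closest pair is (8, -8) and (5, -8) with Euclidean distance 3.0. For 4 points, brute-force pairwise comparison is shown above. For large n, the divide-and-conquer algorithm (sort by x, recurse on halves, check the dividing strip) achieves O(n log n).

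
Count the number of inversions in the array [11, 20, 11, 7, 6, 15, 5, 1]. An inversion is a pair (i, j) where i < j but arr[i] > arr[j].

Finding inversions in [11, 20, 11, 7, 6, 15, 5, 1]:

(0, 3): arr[0]=11 > arr[3]=7
(0, 4): arr[0]=11 > arr[4]=6
(0, 6): arr[0]=11 > arr[6]=5
(0, 7): arr[0]=11 > arr[7]=1
(1, 2): arr[1]=20 > arr[2]=11
(1, 3): arr[1]=20 > arr[3]=7
(1, 4): arr[1]=20 > arr[4]=6
(1, 5): arr[1]=20 > arr[5]=15
(1, 6): arr[1]=20 > arr[6]=5
(1, 7): arr[1]=20 > arr[7]=1
(2, 3): arr[2]=11 > arr[3]=7
(2, 4): arr[2]=11 > arr[4]=6
(2, 6): arr[2]=11 > arr[6]=5
(2, 7): arr[2]=11 > arr[7]=1
(3, 4): arr[3]=7 > arr[4]=6
(3, 6): arr[3]=7 > arr[6]=5
(3, 7): arr[3]=7 > arr[7]=1
(4, 6): arr[4]=6 > arr[6]=5
(4, 7): arr[4]=6 > arr[7]=1
(5, 6): arr[5]=15 > arr[6]=5
(5, 7): arr[5]=15 > arr[7]=1
(6, 7): arr[6]=5 > arr[7]=1

Total inversions: 22

The array has 22 inversion(s): (0,3), (0,4), (0,6), (0,7), (1,2), (1,3), (1,4), (1,5), (1,6), (1,7), (2,3), (2,4), (2,6), (2,7), (3,4), (3,6), (3,7), (4,6), (4,7), (5,6), (5,7), (6,7). Each pair (i,j) satisfies i < j and arr[i] > arr[j].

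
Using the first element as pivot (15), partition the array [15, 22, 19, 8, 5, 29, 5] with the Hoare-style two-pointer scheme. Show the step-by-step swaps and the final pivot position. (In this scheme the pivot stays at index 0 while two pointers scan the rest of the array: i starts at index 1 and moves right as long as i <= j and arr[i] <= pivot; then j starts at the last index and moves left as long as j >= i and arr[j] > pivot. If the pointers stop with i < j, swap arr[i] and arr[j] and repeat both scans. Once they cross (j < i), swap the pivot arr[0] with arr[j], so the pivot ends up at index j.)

Hoare-style two-pointer partition with pivot = 15:

Initial array: [15, 22, 19, 8, 5, 29, 5]

Pointers start at i = 1, j = 6.
i stops at index 1 (arr[1]=22 > 15), j stops at index 6 (arr[6]=5 <= 15): swap arr[1] and arr[6], array becomes [15, 5, 19, 8, 5, 29, 22]
i stops at index 2 (arr[2]=19 > 15), j stops at index 4 (arr[4]=5 <= 15): swap arr[2] and arr[4], array becomes [15, 5, 5, 8, 19, 29, 22]
i ends at 4, j ends at 3: the pointers have crossed (j < i), so scanning stops.

Swap pivot arr[0] with arr[3] to place pivot at position 3: [8, 5, 5, 15, 19, 29, 22]
Pivot position: 3

After partitioning with pivot 15, the array becomes [8, 5, 5, 15, 19, 29, 22]. The pivot is placed at index 3. All elements to the left of the pivot are <= 15, and all elements to the right are > 15.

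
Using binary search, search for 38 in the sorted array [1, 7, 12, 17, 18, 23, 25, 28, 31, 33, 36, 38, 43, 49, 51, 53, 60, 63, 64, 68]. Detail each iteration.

Binary search for 38 in [1, 7, 12, 17, 18, 23, 25, 28, 31, 33, 36, 38, 43, 49, 51, 53, 60, 63, 64, 68]:

lo=0, hi=19, mid=9, arr[mid]=33 -> 33 < 38, search right half
lo=10, hi=19, mid=14, arr[mid]=51 -> 51 > 38, search left half
lo=10, hi=13, mid=11, arr[mid]=38 -> Found target at index 11!

Binary search finds 38 at index 11 after 3 comparisons. The search repeatedly halves the search space by comparing with the middle element.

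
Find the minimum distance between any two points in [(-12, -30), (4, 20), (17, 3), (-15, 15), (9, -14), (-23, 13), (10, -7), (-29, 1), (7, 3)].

Computing all pairwise distances among 9 points:

d((-12, -30), (4, 20)) = 52.4976
d((-12, -30), (17, 3)) = 43.9318
d((-12, -30), (-15, 15)) = 45.0999
d((-12, -30), (9, -14)) = 26.4008
d((-12, -30), (-23, 13)) = 44.3847
d((-12, -30), (10, -7)) = 31.8277
d((-12, -30), (-29, 1)) = 35.3553
d((-12, -30), (7, 3)) = 38.0789
d((4, 20), (17, 3)) = 21.4009
d((4, 20), (-15, 15)) = 19.6469
d((4, 20), (9, -14)) = 34.3657
d((4, 20), (-23, 13)) = 27.8927
d((4, 20), (10, -7)) = 27.6586
d((4, 20), (-29, 1)) = 38.0789
d((4, 20), (7, 3)) = 17.2627
d((17, 3), (-15, 15)) = 34.176
d((17, 3), (9, -14)) = 18.7883
d((17, 3), (-23, 13)) = 41.2311
d((17, 3), (10, -7)) = 12.2066
d((17, 3), (-29, 1)) = 46.0435
d((17, 3), (7, 3)) = 10.0
d((-15, 15), (9, -14)) = 37.6431
d((-15, 15), (-23, 13)) = 8.2462
d((-15, 15), (10, -7)) = 33.3017
d((-15, 15), (-29, 1)) = 19.799
d((-15, 15), (7, 3)) = 25.0599
d((9, -14), (-23, 13)) = 41.8688
d((9, -14), (10, -7)) = 7.0711 <-- minimum
d((9, -14), (-29, 1)) = 40.8534
d((9, -14), (7, 3)) = 17.1172
d((-23, 13), (10, -7)) = 38.5876
d((-23, 13), (-29, 1)) = 13.4164
d((-23, 13), (7, 3)) = 31.6228
d((10, -7), (-29, 1)) = 39.8121
d((10, -7), (7, 3)) = 10.4403
d((-29, 1), (7, 3)) = 36.0555

Closest pair: (9, -14) and (10, -7) with distance 7.0711

The closest pair is (9, -14) and (10, -7) with Euclidean distance 7.0711. For 9 points, brute-force pairwise comparison is shown above. For large n, the divide-and-conquer algorithm (sort by x, recurse on halves, check the dividing strip) achieves O(n log n).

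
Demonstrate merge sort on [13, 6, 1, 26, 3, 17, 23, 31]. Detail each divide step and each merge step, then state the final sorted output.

Merge sort trace:

Split: [13, 6, 1, 26, 3, 17, 23, 31] -> [13, 6, 1, 26] and [3, 17, 23, 31]
  Split: [13, 6, 1, 26] -> [13, 6] and [1, 26]
    Split: [13, 6] -> [13] and [6]
    Merge: [13] + [6] -> [6, 13]
    Split: [1, 26] -> [1] and [26]
    Merge: [1] + [26] -> [1, 26]
  Merge: [6, 13] + [1, 26] -> [1, 6, 13, 26]
  Split: [3, 17, 23, 31] -> [3, 17] and [23, 31]
    Split: [3, 17] -> [3] and [17]
    Merge: [3] + [17] -> [3, 17]
    Split: [23, 31] -> [23] and [31]
    Merge: [23] + [31] -> [23, 31]
  Merge: [3, 17] + [23, 31] -> [3, 17, 23, 31]
Merge: [1, 6, 13, 26] + [3, 17, 23, 31] -> [1, 3, 6, 13, 17, 23, 26, 31]

Final sorted array: [1, 3, 6, 13, 17, 23, 26, 31]

The merge sort proceeds by recursively splitting the array and merging sorted halves.
After all merges, the sorted array is [1, 3, 6, 13, 17, 23, 26, 31].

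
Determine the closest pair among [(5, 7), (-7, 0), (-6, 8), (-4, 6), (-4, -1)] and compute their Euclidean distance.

Computing all pairwise distances among 5 points:

d((5, 7), (-7, 0)) = 13.8924
d((5, 7), (-6, 8)) = 11.0454
d((5, 7), (-4, 6)) = 9.0554
d((5, 7), (-4, -1)) = 12.0416
d((-7, 0), (-6, 8)) = 8.0623
d((-7, 0), (-4, 6)) = 6.7082
d((-7, 0), (-4, -1)) = 3.1623
d((-6, 8), (-4, 6)) = 2.8284 <-- minimum
d((-6, 8), (-4, -1)) = 9.2195
d((-4, 6), (-4, -1)) = 7.0

Closest pair: (-6, 8) and (-4, 6) with distance 2.8284

The closest pair is (-6, 8) and (-4, 6) with Euclidean distance 2.8284. For 5 points, brute-force pairwise comparison is shown above. For large n, the divide-and-conquer algorithm (sort by x, recurse on halves, check the dividing strip) achieves O(n log n).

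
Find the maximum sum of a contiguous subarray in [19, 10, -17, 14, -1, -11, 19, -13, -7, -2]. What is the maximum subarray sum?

Using Kadane's algorithm on [19, 10, -17, 14, -1, -11, 19, -13, -7, -2]:

Scanning through the array:
Position 1 (value 10): max_ending_here = 29, max_so_far = 29
Position 2 (value -17): max_ending_here = 12, max_so_far = 29
Position 3 (value 14): max_ending_here = 26, max_so_far = 29
Position 4 (value -1): max_ending_here = 25, max_so_far = 29
Position 5 (value -11): max_ending_here = 14, max_so_far = 29
Position 6 (value 19): max_ending_here = 33, max_so_far = 33
Position 7 (value -13): max_ending_here = 20, max_so_far = 33
Position 8 (value -7): max_ending_here = 13, max_so_far = 33
Position 9 (value -2): max_ending_here = 11, max_so_far = 33

Maximum subarray: [19, 10, -17, 14, -1, -11, 19]
Maximum sum: 33

The maximum subarray is [19, 10, -17, 14, -1, -11, 19] with sum 33. This subarray runs from index 0 to index 6.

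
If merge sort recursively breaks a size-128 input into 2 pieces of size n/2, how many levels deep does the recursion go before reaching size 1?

For divide and conquer with division factor 2:

Problem sizes at each level:
Level 0: 128
Level 1: 64
Level 2: 32
Level 3: 16
Level 4: 8
Level 5: 4
Level 6: 2
Level 7: 1

The root is level 0 and the size-1 base case is level 7 (the tree spans levels 0 through 7, i.e. 8 levels counting the root), so the depth is the number of divisions: log_2(128) = 7

The recursion tree depth is log_2(128) = 7. At each level, the problem size is divided by 2, so it takes 7 divisions to reduce to a base case of size 1. The algorithm makes 2 recursive calls at each level.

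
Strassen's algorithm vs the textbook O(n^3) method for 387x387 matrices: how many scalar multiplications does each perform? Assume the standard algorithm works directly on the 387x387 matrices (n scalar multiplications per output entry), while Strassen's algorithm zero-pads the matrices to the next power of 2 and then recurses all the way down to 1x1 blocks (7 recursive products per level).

Matrix multiplication for 387x387 matrices:

Strassen's algorithm requires power-of-2 dimensions. Pad 387x387 to 512x512 (next power of 2).

Standard algorithm: 387^3 = 57960603 multiplications
Strassen's algorithm: 7^(log2(512)) = 7^9 = 40353607 multiplications
Savings: 57960603 - 40353607 = 17606996 multiplications

Standard: 57960603 multiplications (387^3). Strassen: 40353607 multiplications (7^9, after padding to 512x512). Strassen reduces 8 recursive multiplications to 7 at each level.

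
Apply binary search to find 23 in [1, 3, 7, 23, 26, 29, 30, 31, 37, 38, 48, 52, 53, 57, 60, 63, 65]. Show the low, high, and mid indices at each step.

Binary search for 23 in [1, 3, 7, 23, 26, 29, 30, 31, 37, 38, 48, 52, 53, 57, 60, 63, 65]:

lo=0, hi=16, mid=8, arr[mid]=37 -> 37 > 23, search left half
lo=0, hi=7, mid=3, arr[mid]=23 -> Found target at index 3!

Binary search finds 23 at index 3 after 2 comparisons. The search repeatedly halves the search space by comparing with the middle element.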